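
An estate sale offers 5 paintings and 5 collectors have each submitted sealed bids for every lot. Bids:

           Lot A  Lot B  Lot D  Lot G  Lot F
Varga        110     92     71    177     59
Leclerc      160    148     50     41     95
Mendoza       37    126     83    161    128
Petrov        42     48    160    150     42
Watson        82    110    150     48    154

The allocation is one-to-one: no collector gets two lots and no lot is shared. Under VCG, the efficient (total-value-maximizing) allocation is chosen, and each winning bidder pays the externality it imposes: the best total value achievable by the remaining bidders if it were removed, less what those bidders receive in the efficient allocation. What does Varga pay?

Efficient allocation: Varga→Lot G ($177), Leclerc→Lot A ($160), Mendoza→Lot B ($126), Petrov→Lot D ($160), Watson→Lot F ($154); total welfare W = $777.
Varga receives Lot G at value $177, so the others get W − 177 = $600.
Without Varga: best allocation of the remaining 4 bidders over all 5 lots is Leclerc→Lot A ($160), Mendoza→Lot G ($161), Petrov→Lot D ($160), Watson→Lot F ($154), total $635.
VCG payment = (others' best without Varga) − (others' welfare with Varga) = 635 − 600 = $35.

Varga pays $35.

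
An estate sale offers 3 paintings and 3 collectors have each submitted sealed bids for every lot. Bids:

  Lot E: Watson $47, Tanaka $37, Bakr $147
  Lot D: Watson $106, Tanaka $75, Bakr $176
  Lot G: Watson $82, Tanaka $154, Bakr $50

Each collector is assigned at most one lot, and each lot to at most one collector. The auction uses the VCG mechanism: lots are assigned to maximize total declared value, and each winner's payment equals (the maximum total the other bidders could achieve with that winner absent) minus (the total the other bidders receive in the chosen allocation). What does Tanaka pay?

Efficient allocation: Watson→Lot D ($106), Tanaka→Lot G ($154), Bakr→Lot E ($147); total welfare W = $407.
Tanaka receives Lot G at value $154, so the others get W − 154 = $253.
Without Tanaka: best allocation of the remaining 2 bidders over all 3 lots is Watson→Lot G ($82), Bakr→Lot D ($176), total $258.
VCG payment = (others' best without Tanaka) − (others' welfare with Tanaka) = 258 − 253 = $5.

Tanaka pays $5.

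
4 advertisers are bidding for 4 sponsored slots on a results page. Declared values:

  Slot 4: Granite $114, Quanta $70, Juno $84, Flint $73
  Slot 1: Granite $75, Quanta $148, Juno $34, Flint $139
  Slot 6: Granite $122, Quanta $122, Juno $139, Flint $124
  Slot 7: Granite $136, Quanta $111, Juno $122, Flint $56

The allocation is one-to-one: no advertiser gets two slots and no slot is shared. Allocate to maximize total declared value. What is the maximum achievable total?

Max total: $508

Optimal: Granite→Slot 4 ($114), Quanta→Slot 1 ($148), Juno→Slot 7 ($122), Flint→Slot 6 ($124) — total 114+148+122+124 = $508.
Column-greedy (each slot in turn goes to its best remaining advertiser) gives $457, worse by 51.
Next-best assignment: Granite→Slot 4, Quanta→Slot 7, Juno→Slot 6, Flint→Slot 1 = $503.
Swapping Flint↔Granite (Flint→Slot 4 $73, Granite→Slot 6 $122) loses 43.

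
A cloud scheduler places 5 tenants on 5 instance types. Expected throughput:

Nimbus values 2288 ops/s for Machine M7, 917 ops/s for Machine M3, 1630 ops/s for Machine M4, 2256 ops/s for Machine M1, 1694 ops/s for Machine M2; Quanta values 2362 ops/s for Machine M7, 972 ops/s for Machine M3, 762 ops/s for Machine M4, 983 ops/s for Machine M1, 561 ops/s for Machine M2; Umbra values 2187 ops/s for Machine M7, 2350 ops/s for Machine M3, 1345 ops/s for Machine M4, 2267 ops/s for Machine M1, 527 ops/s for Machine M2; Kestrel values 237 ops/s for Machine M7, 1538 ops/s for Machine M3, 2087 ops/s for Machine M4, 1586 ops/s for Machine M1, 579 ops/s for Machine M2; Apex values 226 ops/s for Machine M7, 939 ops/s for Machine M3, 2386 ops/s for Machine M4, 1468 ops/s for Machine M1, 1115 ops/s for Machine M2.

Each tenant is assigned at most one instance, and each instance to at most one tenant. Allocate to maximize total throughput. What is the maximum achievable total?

Treat this as an assignment problem: match each tenant to one instance.
Optimal: Nimbus→Machine M2 (1694 ops/s), Quanta→Machine M7 (2362 ops/s), Umbra→Machine M3 (2350 ops/s), Kestrel→Machine M1 (1586 ops/s), Apex→Machine M4 (2386 ops/s) — total 1694+2362+2350+1586+2386 = 10378 ops/s.
Column-greedy (each instance in turn goes to its best remaining tenant) gives 9933 ops/s, worse by 445.
Swapping Apex↔Quanta (Apex→Machine M7 226 ops/s, Quanta→Machine M4 762 ops/s) loses 3760.
No other one-to-one assignment exceeds 10378 ops/s.

Max total: 10378 ops/s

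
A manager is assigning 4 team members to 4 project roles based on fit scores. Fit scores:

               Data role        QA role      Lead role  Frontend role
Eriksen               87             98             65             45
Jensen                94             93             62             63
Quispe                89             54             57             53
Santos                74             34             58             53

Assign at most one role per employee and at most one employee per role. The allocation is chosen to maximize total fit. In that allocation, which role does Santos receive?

Optimal: Eriksen→QA role (98 pts), Jensen→Frontend role (63 pts), Quispe→Data role (89 pts), Santos→Lead role (58 pts) — total 98+63+89+58 = 308 pts.
Max-entry greedy (repeatedly take the single best remaining cell) gives 303 pts, worse by 5.
Next-best assignment: Eriksen→QA role, Jensen→Data role, Quispe→Frontend role, Santos→Lead role = 303 pts.
No other one-to-one assignment exceeds 308 pts.
Santos's own top role is Data role (74 pts), but forcing Santos→Data role and reassigning the rest optimally gives only 292 pts — worse by 16.

Santos receives Lead role.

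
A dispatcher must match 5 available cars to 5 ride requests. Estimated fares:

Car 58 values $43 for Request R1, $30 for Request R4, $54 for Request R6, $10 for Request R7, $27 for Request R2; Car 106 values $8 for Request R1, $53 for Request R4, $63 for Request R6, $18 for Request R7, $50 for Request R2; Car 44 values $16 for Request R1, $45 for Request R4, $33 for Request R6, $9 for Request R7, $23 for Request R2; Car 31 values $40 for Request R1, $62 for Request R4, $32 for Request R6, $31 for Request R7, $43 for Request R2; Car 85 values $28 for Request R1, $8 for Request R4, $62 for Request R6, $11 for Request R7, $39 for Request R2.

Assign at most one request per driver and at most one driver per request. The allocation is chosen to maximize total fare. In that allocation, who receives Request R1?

Car 58 receives Request R1.

Optimal: Car 58→Request R1 ($43), Car 106→Request R2 ($50), Car 44→Request R4 ($45), Car 31→Request R7 ($31), Car 85→Request R6 ($62) — total 43+50+45+31+62 = $231.
Max-entry greedy (repeatedly take the single best remaining cell) gives $216, worse by 15.
No other one-to-one assignment exceeds $231.
Car 58's own top request is Request R6 ($54), but forcing Car 58→Request R6 and reassigning the rest optimally gives only $208 — worse by 23.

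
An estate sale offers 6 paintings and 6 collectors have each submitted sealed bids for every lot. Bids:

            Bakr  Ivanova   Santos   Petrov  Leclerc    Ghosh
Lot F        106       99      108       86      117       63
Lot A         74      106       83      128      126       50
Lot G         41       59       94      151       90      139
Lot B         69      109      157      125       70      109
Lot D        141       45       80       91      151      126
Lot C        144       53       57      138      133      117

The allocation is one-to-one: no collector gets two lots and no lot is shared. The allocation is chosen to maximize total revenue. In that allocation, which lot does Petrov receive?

Petrov receives Lot A.

Optimal: Bakr→Lot C ($144), Ivanova→Lot F ($99), Santos→Lot B ($157), Petrov→Lot A ($128), Leclerc→Lot D ($151), Ghosh→Lot G ($139) — total 144+99+157+128+151+139 = $818.
Row-greedy (each collector in turn takes its best remaining lot) gives $713, worse by 105.
Petrov's own top lot is Lot G ($151), but forcing Petrov→Lot G and reassigning the rest optimally gives only $803 — worse by 15.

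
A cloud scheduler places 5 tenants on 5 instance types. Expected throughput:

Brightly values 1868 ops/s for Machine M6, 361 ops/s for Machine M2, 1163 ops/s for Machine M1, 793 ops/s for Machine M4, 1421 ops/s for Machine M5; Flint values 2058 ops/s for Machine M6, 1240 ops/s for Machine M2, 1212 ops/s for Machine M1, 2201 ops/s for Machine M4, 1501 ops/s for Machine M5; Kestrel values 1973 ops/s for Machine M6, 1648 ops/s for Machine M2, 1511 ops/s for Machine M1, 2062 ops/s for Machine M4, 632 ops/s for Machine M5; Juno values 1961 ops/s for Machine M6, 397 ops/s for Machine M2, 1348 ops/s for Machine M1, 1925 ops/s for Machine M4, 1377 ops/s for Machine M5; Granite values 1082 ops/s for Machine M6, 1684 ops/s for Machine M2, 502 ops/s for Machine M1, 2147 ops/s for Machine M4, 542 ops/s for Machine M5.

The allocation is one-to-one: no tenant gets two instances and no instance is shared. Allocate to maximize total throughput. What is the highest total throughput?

Optimal: Brightly→Machine M5 (1421 ops/s), Flint→Machine M4 (2201 ops/s), Kestrel→Machine M1 (1511 ops/s), Juno→Machine M6 (1961 ops/s), Granite→Machine M2 (1684 ops/s) — total 1421+2201+1511+1961+1684 = 8778 ops/s.
Max-entry greedy (repeatedly take the single best remaining cell) gives 8627 ops/s, worse by 151.
Next-best assignment: Brightly→Machine M6, Flint→Machine M4, Kestrel→Machine M1, Juno→Machine M5, Granite→Machine M2 = 8641 ops/s.
Swapping Kestrel↔Brightly (Kestrel→Machine M5 632 ops/s, Brightly→Machine M1 1163 ops/s) loses 1137.
No other one-to-one assignment exceeds 8778 ops/s.

Max total: 8778 ops/s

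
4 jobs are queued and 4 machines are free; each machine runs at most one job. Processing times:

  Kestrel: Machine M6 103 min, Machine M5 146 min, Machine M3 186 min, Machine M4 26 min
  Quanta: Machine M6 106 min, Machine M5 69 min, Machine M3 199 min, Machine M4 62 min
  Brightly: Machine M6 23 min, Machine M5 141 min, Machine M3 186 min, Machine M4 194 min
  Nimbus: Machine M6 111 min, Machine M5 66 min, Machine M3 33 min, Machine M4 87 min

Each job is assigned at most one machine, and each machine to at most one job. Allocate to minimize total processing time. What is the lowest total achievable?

Optimal: Kestrel→Machine M4 (26 min), Quanta→Machine M5 (69 min), Brightly→Machine M6 (23 min), Nimbus→Machine M3 (33 min) — total 26+69+23+33 = 151 min.
Column-greedy (each machine in turn goes to its cheapest remaining job) gives 337 min, worse by 186.
Next-best assignment: Kestrel→Machine M5, Quanta→Machine M4, Brightly→Machine M6, Nimbus→Machine M3 = 264 min.
No other one-to-one assignment undercuts 151 min.

Minimum total: 151 min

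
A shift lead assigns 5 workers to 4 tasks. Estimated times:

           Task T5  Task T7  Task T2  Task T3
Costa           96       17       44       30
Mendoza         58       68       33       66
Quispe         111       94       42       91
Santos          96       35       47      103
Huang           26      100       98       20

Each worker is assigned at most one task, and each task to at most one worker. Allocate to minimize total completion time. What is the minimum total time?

Optimal: Huang→Task T5 (26 min), Santos→Task T7 (35 min), Mendoza→Task T2 (33 min), Costa→Task T3 (30 min) — total 26+35+33+30 = 124 min.
Column-greedy (each task in turn goes to its cheapest remaining worker) gives 167 min, worse by 43.

Min total: 124 min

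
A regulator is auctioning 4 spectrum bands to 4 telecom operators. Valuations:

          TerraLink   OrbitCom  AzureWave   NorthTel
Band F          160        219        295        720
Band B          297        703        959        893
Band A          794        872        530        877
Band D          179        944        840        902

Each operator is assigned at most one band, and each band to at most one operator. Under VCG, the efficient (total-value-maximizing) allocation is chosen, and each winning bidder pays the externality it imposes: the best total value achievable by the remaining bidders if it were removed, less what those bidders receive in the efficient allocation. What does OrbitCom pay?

OrbitCom pays $182M.

Efficient allocation: TerraLink→Band A ($794M), OrbitCom→Band D ($944M), AzureWave→Band B ($959M), NorthTel→Band F ($720M); total welfare W = $3417M.
OrbitCom receives Band D at value $944M, so the others get W − 944 = $2473M.
Without OrbitCom: best allocation of the remaining 3 bidders over all 4 bands is TerraLink→Band A ($794M), AzureWave→Band B ($959M), NorthTel→Band D ($902M), total $2655M.
VCG payment = (others' best without OrbitCom) − (others' welfare with OrbitCom) = 2655 − 2473 = $182M.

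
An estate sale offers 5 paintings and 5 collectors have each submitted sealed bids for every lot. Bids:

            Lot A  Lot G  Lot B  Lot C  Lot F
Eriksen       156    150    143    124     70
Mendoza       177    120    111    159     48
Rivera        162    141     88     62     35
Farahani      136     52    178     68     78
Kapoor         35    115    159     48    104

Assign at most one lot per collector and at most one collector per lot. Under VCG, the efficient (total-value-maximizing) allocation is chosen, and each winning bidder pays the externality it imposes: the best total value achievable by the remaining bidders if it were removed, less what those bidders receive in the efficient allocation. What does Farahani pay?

Farahani pays $55.

Efficient allocation: Eriksen→Lot G ($150), Mendoza→Lot C ($159), Rivera→Lot A ($162), Farahani→Lot B ($178), Kapoor→Lot F ($104); total welfare W = $753.
Farahani receives Lot B at value $178, so the others get W − 178 = $575.
Without Farahani: best allocation of the remaining 4 bidders over all 5 lots is Eriksen→Lot G ($150), Mendoza→Lot C ($159), Rivera→Lot A ($162), Kapoor→Lot B ($159), total $630.
VCG payment = (others' best without Farahani) − (others' welfare with Farahani) = 630 − 575 = $55.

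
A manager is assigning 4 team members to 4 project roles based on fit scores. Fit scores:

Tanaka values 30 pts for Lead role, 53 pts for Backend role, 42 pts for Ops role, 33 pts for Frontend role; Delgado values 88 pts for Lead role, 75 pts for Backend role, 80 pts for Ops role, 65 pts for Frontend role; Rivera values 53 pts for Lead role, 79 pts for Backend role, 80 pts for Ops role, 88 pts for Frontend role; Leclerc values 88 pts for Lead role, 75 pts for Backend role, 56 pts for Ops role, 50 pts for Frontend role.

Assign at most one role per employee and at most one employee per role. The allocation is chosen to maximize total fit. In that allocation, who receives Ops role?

Delgado receives Ops role.

Treat this as an assignment problem: match each employee to one role.
Optimal: Tanaka→Backend role (53 pts), Delgado→Ops role (80 pts), Rivera→Frontend role (88 pts), Leclerc→Lead role (88 pts) — total 53+80+88+88 = 309 pts.
Column-greedy (each role in turn goes to its best remaining employee) gives 256 pts, worse by 53.
Swapping Rivera↔Delgado (Rivera→Ops role 80 pts, Delgado→Frontend role 65 pts) loses 23.
No other one-to-one assignment exceeds 309 pts.
Delgado's own top role is Lead role (88 pts), but forcing Delgado→Lead role and reassigning the rest optimally gives only 293 pts — worse by 16.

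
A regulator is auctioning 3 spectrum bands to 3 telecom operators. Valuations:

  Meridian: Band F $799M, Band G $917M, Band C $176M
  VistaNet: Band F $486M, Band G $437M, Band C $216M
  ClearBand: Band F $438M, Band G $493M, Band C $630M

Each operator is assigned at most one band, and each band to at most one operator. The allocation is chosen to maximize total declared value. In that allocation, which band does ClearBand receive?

ClearBand receives Band C.

Optimal: Meridian→Band G ($917M), VistaNet→Band F ($486M), ClearBand→Band C ($630M) — total 917+486+630 = $2033M.
Column-greedy (each band in turn goes to its best remaining operator) gives $1508M, worse by 525.
Every other assignment is strictly worse.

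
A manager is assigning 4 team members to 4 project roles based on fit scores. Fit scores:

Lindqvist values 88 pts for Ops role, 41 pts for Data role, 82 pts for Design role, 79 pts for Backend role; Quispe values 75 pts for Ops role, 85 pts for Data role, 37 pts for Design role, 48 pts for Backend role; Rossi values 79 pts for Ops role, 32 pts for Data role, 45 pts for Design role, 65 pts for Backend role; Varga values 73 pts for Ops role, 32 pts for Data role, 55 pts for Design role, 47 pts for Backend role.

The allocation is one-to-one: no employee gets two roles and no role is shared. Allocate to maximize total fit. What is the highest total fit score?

Optimal: Lindqvist→Design role (82 pts), Quispe→Data role (85 pts), Rossi→Backend role (65 pts), Varga→Ops role (73 pts) — total 82+85+65+73 = 305 pts.
Row-greedy (each employee in turn takes its best remaining role) gives 293 pts, worse by 12.

Maximum total: 305 pts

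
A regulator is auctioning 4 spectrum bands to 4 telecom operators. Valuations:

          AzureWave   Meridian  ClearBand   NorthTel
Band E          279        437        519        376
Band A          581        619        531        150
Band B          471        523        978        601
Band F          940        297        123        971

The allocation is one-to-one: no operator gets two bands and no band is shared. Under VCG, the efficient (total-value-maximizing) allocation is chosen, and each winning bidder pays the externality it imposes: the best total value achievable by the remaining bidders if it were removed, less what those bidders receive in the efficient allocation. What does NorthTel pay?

Efficient allocation: AzureWave→Band A ($581M), Meridian→Band E ($437M), ClearBand→Band B ($978M), NorthTel→Band F ($971M); total welfare W = $2967M.
NorthTel receives Band F at value $971M, so the others get W − 971 = $1996M.
Without NorthTel: best allocation of the remaining 3 bidders over all 4 bands is AzureWave→Band F ($940M), Meridian→Band A ($619M), ClearBand→Band B ($978M), total $2537M.
VCG payment = (others' best without NorthTel) − (others' welfare with NorthTel) = 2537 − 1996 = $541M.

NorthTel pays $541M.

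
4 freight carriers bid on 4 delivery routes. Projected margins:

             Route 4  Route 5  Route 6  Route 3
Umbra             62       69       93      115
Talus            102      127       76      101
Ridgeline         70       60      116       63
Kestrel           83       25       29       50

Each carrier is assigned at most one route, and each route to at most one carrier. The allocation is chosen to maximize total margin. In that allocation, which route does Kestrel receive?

Kestrel receives Route 4.

Optimal: Umbra→Route 3 ($115k), Talus→Route 5 ($127k), Ridgeline→Route 6 ($116k), Kestrel→Route 4 ($83k) — total 115+127+116+83 = $441k.
Next-best assignment: Umbra→Route 5, Talus→Route 3, Ridgeline→Route 6, Kestrel→Route 4 = $369k.
No other one-to-one assignment exceeds $441k.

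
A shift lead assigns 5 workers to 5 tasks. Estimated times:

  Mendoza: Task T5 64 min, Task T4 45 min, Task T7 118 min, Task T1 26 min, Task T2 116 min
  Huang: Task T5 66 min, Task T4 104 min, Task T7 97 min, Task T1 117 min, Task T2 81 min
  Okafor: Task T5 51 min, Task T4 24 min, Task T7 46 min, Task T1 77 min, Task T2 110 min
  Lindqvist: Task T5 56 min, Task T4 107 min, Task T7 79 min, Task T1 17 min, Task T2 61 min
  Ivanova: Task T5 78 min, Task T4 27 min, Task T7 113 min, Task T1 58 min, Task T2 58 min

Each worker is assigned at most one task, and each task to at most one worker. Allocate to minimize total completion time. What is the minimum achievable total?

Min total: 226 min

Optimal: Mendoza→Task T1 (26 min), Huang→Task T5 (66 min), Okafor→Task T7 (46 min), Lindqvist→Task T2 (61 min), Ivanova→Task T4 (27 min) — total 26+66+46+61+27 = 226 min.
Row-greedy (each worker in turn takes its cheapest remaining task) gives 290 min, worse by 64.
Swapping Huang↔Okafor (Huang→Task T7 97 min, Okafor→Task T5 51 min) adds 36.
Every other assignment is strictly worse.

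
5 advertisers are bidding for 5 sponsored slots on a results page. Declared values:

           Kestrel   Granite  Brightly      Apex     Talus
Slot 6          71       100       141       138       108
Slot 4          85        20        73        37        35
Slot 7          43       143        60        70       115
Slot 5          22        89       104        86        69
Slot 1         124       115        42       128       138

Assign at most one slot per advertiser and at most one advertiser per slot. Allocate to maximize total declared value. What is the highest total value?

Optimal: Kestrel→Slot 4 ($85), Granite→Slot 7 ($143), Brightly→Slot 5 ($104), Apex→Slot 6 ($138), Talus→Slot 1 ($138) — total 85+143+104+138+138 = $608.
Max-entry greedy (repeatedly take the single best remaining cell) gives $593, worse by 15.

Max total: $608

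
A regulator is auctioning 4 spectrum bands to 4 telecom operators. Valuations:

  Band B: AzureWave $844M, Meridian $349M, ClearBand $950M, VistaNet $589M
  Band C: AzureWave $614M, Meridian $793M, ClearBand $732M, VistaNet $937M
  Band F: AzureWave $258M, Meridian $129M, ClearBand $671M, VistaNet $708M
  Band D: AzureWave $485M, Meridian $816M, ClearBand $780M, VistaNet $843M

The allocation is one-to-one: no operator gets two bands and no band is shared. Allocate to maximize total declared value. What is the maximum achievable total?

Optimal: AzureWave→Band B ($844M), Meridian→Band D ($816M), ClearBand→Band F ($671M), VistaNet→Band C ($937M) — total 844+816+671+937 = $3268M.
Next-best assignment: AzureWave→Band B, Meridian→Band C, ClearBand→Band F, VistaNet→Band D = $3151M.
Checked against all permutations: $3268M is optimal.

Max total: $3268M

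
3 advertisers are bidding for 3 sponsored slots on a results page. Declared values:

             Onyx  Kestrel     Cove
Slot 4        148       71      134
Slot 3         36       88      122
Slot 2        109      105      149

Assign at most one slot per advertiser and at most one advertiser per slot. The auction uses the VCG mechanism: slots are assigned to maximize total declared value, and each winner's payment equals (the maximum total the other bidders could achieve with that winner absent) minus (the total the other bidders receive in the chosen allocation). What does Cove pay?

Efficient allocation: Onyx→Slot 4 ($148), Kestrel→Slot 3 ($88), Cove→Slot 2 ($149); total welfare W = $385.
Cove receives Slot 2 at value $149, so the others get W − 149 = $236.
Without Cove: best allocation of the remaining 2 bidders over all 3 slots is Onyx→Slot 4 ($148), Kestrel→Slot 2 ($105), total $253.
VCG payment = (others' best without Cove) − (others' welfare with Cove) = 253 − 236 = $17.

Cove pays $17.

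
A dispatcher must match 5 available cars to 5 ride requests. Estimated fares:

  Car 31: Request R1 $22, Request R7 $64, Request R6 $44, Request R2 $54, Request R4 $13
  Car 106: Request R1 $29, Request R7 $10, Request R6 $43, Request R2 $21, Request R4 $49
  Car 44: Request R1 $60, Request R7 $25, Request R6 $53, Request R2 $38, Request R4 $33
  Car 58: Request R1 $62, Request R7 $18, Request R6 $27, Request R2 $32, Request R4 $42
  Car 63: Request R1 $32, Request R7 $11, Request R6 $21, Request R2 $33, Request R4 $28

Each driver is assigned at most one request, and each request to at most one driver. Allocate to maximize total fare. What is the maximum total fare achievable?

Treat this as an assignment problem: match each driver to one request.
Optimal: Car 31→Request R7 ($64), Car 106→Request R4 ($49), Car 44→Request R6 ($53), Car 58→Request R1 ($62), Car 63→Request R2 ($33) — total 64+49+53+62+33 = $261.
Row-greedy (each driver in turn takes its best remaining request) gives $226, worse by 35.
Swapping Car 44↔Car 31 (Car 44→Request R7 $25, Car 31→Request R6 $44) loses 48.
Checked against all permutations: $261 is optimal.

Max total: $261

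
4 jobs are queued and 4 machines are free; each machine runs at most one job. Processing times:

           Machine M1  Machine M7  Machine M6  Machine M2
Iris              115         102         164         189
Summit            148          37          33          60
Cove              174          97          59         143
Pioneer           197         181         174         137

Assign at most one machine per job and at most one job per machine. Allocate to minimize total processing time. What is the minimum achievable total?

Optimal: Iris→Machine M1 (115 min), Summit→Machine M7 (37 min), Cove→Machine M6 (59 min), Pioneer→Machine M2 (137 min) — total 115+37+59+137 = 348 min.
Min-entry greedy (repeatedly take the single cheapest remaining cell) gives 382 min, worse by 34.
Every other assignment is strictly worse.

Minimum total: 348 min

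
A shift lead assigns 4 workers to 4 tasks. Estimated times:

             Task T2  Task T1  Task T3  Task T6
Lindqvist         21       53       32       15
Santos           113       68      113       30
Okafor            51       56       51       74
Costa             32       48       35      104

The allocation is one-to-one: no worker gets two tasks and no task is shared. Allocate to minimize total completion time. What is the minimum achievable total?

Minimum total: 142 min

Optimal: Lindqvist→Task T2 (21 min), Santos→Task T6 (30 min), Okafor→Task T1 (56 min), Costa→Task T3 (35 min) — total 21+30+56+35 = 142 min.
Row-greedy (each worker in turn takes its cheapest remaining task) gives 169 min, worse by 27.
Next-best assignment: Lindqvist→Task T2, Santos→Task T6, Okafor→Task T3, Costa→Task T1 = 150 min.
Every other assignment is strictly worse.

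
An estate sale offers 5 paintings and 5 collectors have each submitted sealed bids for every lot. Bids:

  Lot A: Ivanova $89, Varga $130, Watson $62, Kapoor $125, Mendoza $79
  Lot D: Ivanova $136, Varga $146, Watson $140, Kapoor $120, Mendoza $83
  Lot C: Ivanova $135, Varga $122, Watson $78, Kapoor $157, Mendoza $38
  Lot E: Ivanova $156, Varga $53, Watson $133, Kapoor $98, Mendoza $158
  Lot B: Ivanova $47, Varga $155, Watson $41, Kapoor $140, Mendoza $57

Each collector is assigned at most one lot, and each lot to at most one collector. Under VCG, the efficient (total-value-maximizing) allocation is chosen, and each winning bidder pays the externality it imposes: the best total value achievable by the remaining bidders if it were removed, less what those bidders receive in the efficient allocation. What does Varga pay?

Varga pays $15.

Efficient allocation: Ivanova→Lot C ($135), Varga→Lot B ($155), Watson→Lot D ($140), Kapoor→Lot A ($125), Mendoza→Lot E ($158); total welfare W = $713.
Varga receives Lot B at value $155, so the others get W − 155 = $558.
Without Varga: best allocation of the remaining 4 bidders over all 5 lots is Ivanova→Lot C ($135), Watson→Lot D ($140), Kapoor→Lot B ($140), Mendoza→Lot E ($158), total $573.
VCG payment = (others' best without Varga) − (others' welfare with Varga) = 573 − 558 = $15.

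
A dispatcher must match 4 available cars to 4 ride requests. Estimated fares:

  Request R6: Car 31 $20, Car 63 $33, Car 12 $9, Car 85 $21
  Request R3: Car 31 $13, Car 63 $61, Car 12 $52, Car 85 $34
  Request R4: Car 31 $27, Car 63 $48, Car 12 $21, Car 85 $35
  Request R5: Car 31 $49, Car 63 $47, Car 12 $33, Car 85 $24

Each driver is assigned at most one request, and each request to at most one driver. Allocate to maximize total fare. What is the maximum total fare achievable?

Maximum total: $170

Optimal: Car 31→Request R5 ($49), Car 63→Request R4 ($48), Car 12→Request R3 ($52), Car 85→Request R6 ($21) — total 49+48+52+21 = $170.
Max-entry greedy (repeatedly take the single best remaining cell) gives $154, worse by 16.
Next-best assignment: Car 31→Request R5, Car 63→Request R6, Car 12→Request R3, Car 85→Request R4 = $169.
Swapping Car 85↔Car 31 (Car 85→Request R5 $24, Car 31→Request R6 $20) loses 26.
Checked against all permutations: $170 is optimal.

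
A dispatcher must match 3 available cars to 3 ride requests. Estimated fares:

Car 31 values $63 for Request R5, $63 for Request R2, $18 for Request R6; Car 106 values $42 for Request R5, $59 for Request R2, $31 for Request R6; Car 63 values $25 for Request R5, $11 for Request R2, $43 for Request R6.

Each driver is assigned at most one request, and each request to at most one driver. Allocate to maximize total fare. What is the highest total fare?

Optimal: Car 31→Request R5 ($63), Car 106→Request R2 ($59), Car 63→Request R6 ($43) — total 63+59+43 = $165.
Checked against all permutations: $165 is optimal.

Max total: $165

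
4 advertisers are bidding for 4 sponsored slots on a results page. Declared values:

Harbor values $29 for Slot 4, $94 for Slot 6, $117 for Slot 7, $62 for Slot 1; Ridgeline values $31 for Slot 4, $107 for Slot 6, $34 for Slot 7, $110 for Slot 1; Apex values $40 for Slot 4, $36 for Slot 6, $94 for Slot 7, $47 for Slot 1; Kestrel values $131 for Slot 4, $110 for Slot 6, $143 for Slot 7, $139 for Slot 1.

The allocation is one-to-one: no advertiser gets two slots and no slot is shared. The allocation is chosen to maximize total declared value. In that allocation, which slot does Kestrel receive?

Kestrel receives Slot 4.

Optimal: Harbor→Slot 6 ($94), Ridgeline→Slot 1 ($110), Apex→Slot 7 ($94), Kestrel→Slot 4 ($131) — total 94+110+94+131 = $429.
Column-greedy (each slot in turn goes to its best remaining advertiser) gives $402, worse by 27.
Next-best assignment: Harbor→Slot 7, Ridgeline→Slot 6, Apex→Slot 4, Kestrel→Slot 1 = $403.
Swapping Apex↔Kestrel (Apex→Slot 4 $40, Kestrel→Slot 7 $143) loses 42.
Every other assignment is strictly worse.
Kestrel's own top slot is Slot 7 ($143), but forcing Kestrel→Slot 7 and reassigning the rest optimally gives only $387 — worse by 42.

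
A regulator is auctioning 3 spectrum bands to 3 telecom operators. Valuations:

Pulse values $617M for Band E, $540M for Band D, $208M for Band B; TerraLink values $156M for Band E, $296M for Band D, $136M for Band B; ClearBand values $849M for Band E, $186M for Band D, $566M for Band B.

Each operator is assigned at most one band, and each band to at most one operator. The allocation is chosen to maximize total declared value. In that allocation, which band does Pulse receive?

Pulse receives Band D.

Optimal: Pulse→Band D ($540M), TerraLink→Band B ($136M), ClearBand→Band E ($849M) — total 540+136+849 = $1525M.
Row-greedy (each operator in turn takes its best remaining band) gives $1479M, worse by 46.
Swapping TerraLink↔Pulse (TerraLink→Band D $296M, Pulse→Band B $208M) loses 172.
Pulse's own top band is Band E ($617M), but forcing Pulse→Band E and reassigning the rest optimally gives only $1479M — worse by 46.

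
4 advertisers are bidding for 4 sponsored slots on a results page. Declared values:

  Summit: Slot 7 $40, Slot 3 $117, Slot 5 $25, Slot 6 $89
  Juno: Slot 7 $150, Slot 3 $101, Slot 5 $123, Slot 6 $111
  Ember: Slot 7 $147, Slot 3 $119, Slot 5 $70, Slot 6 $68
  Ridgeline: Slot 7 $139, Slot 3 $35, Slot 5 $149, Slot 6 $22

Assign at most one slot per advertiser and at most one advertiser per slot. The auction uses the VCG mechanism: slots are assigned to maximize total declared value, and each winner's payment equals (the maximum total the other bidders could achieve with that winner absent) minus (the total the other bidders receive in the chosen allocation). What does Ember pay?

Efficient allocation: Summit→Slot 3 ($117), Juno→Slot 6 ($111), Ember→Slot 7 ($147), Ridgeline→Slot 5 ($149); total welfare W = $524.
Ember receives Slot 7 at value $147, so the others get W − 147 = $377.
Without Ember: best allocation of the remaining 3 bidders over all 4 slots is Summit→Slot 3 ($117), Juno→Slot 7 ($150), Ridgeline→Slot 5 ($149), total $416.
VCG payment = (others' best without Ember) − (others' welfare with Ember) = 416 − 377 = $39.

Ember pays $39.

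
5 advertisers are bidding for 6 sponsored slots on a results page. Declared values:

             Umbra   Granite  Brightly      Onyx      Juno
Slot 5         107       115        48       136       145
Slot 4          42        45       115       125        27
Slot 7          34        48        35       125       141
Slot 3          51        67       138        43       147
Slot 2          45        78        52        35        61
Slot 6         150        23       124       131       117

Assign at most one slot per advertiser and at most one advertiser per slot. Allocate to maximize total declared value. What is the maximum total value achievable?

Max total: $669

Optimal: Umbra→Slot 6 ($150), Granite→Slot 5 ($115), Brightly→Slot 3 ($138), Onyx→Slot 4 ($125), Juno→Slot 7 ($141) — total 150+115+138+125+141 = $669.
Max-entry greedy (repeatedly take the single best remaining cell) gives $626, worse by 43.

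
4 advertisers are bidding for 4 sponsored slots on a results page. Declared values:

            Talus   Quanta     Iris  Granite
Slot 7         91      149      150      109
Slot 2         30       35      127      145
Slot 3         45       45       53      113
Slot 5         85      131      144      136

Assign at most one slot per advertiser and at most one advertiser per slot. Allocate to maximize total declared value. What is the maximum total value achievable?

Max total: $483

Optimal: Talus→Slot 3 ($45), Quanta→Slot 7 ($149), Iris→Slot 5 ($144), Granite→Slot 2 ($145) — total 45+149+144+145 = $483.
Column-greedy (each slot in turn goes to its best remaining advertiser) gives $471, worse by 12.
Next-best assignment: Talus→Slot 5, Quanta→Slot 7, Iris→Slot 2, Granite→Slot 3 = $474.
Checked against all permutations: $483 is optimal.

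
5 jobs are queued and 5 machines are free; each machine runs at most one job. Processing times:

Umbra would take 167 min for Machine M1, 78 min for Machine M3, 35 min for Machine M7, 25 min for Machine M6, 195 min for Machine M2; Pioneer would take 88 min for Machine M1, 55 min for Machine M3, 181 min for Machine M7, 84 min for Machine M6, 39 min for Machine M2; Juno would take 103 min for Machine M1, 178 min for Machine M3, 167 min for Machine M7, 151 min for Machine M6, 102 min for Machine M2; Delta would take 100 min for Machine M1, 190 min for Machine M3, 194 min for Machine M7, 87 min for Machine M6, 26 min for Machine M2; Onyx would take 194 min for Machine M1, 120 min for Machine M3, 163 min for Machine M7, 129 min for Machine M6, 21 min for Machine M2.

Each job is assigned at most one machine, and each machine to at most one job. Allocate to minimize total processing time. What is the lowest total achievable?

Optimal: Umbra→Machine M7 (35 min), Pioneer→Machine M3 (55 min), Juno→Machine M1 (103 min), Delta→Machine M6 (87 min), Onyx→Machine M2 (21 min) — total 35+55+103+87+21 = 301 min.
Min-entry greedy (repeatedly take the single cheapest remaining cell) gives 368 min, worse by 67.
Next-best assignment: Umbra→Machine M7, Pioneer→Machine M3, Juno→Machine M1, Delta→Machine M2, Onyx→Machine M6 = 348 min.
Swapping Juno↔Onyx (Juno→Machine M2 102 min, Onyx→Machine M1 194 min) adds 172.
No other one-to-one assignment undercuts 301 min.

Minimum total: 301 min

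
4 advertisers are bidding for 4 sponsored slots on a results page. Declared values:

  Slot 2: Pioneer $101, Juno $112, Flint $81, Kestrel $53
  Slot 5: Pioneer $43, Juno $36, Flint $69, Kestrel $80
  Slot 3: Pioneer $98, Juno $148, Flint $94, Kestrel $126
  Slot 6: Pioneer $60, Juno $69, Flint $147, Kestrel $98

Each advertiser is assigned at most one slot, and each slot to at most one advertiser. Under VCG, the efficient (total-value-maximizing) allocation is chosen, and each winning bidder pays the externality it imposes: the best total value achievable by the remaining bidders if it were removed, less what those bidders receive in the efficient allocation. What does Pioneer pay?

Efficient allocation: Pioneer→Slot 2 ($101), Juno→Slot 3 ($148), Flint→Slot 6 ($147), Kestrel→Slot 5 ($80); total welfare W = $476.
Pioneer receives Slot 2 at value $101, so the others get W − 101 = $375.
Without Pioneer: best allocation of the remaining 3 bidders over all 4 slots is Juno→Slot 2 ($112), Flint→Slot 6 ($147), Kestrel→Slot 3 ($126), total $385.
VCG payment = (others' best without Pioneer) − (others' welfare with Pioneer) = 385 − 375 = $10.

Pioneer pays $10.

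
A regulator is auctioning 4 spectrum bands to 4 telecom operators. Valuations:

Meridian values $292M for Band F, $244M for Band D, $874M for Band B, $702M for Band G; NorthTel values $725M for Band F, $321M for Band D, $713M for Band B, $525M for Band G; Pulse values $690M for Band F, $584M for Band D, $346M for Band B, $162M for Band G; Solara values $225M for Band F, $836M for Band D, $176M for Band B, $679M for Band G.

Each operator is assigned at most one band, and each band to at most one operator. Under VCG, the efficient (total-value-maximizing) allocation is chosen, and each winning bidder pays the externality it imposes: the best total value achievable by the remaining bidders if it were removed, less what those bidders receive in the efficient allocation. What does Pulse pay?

Efficient allocation: Meridian→Band G ($702M), NorthTel→Band B ($713M), Pulse→Band F ($690M), Solara→Band D ($836M); total welfare W = $2941M.
Pulse receives Band F at value $690M, so the others get W − 690 = $2251M.
Without Pulse: best allocation of the remaining 3 bidders over all 4 bands is Meridian→Band B ($874M), NorthTel→Band F ($725M), Solara→Band D ($836M), total $2435M.
VCG payment = (others' best without Pulse) − (others' welfare with Pulse) = 2435 − 2251 = $184M.

Pulse pays $184M.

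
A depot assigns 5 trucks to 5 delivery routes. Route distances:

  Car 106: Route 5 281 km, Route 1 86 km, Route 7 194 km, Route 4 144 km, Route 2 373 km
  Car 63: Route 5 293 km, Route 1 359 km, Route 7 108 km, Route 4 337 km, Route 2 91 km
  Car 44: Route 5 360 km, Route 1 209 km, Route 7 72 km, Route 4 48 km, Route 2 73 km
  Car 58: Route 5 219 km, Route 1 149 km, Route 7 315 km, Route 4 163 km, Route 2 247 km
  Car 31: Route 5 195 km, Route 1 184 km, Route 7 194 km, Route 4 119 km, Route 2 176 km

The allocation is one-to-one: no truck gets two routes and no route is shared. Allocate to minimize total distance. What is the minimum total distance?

This is a one-to-one assignment (minimum-cost bipartite matching).
Optimal: Car 106→Route 1 (86 km), Car 63→Route 2 (91 km), Car 44→Route 7 (72 km), Car 58→Route 5 (219 km), Car 31→Route 4 (119 km) — total 86+91+72+219+119 = 587 km.
Row-greedy (each truck in turn takes its cheapest remaining route) gives 638 km, worse by 51.
Next-best assignment: Car 106→Route 1, Car 63→Route 7, Car 44→Route 2, Car 58→Route 5, Car 31→Route 4 = 605 km.
Checked against all permutations: 587 km is optimal.

Min total: 587 km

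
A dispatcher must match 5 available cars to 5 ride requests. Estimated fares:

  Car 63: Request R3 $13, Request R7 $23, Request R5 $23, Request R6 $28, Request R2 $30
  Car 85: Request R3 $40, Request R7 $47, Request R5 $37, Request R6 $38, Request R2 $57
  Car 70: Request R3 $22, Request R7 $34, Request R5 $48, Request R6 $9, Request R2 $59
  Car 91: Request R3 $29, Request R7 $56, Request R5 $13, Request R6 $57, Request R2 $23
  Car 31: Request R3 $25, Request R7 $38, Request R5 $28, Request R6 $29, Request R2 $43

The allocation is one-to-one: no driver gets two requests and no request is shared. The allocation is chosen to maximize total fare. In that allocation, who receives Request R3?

Car 85 receives Request R3.

This is the linear assignment problem.
Optimal: Car 63→Request R5 ($23), Car 85→Request R3 ($40), Car 70→Request R2 ($59), Car 91→Request R6 ($57), Car 31→Request R7 ($38) — total 23+40+59+57+38 = $217.
Next-best assignment: Car 63→Request R6, Car 85→Request R3, Car 70→Request R5, Car 91→Request R7, Car 31→Request R2 = $215.
No other one-to-one assignment exceeds $217.
Car 85's own top request is Request R2 ($57), but forcing Car 85→Request R2 and reassigning the rest optimally gives only $214 — worse by 3.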